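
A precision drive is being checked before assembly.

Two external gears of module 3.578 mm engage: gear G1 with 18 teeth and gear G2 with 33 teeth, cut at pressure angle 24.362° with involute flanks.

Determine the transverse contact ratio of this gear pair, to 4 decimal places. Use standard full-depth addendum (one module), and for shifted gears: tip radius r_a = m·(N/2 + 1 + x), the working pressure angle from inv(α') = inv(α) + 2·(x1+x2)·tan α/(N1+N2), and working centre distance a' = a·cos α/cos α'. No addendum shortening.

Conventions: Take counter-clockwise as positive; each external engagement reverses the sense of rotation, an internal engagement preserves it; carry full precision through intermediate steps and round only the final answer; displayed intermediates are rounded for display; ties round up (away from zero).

1.4568

single-mesh involute tooth geometry (18T engaging 33T at module 3.578)
base radii: r_b1 = 29.334652, r_b2 = 53.780194
tip radii: r_a1 = 35.780000, r_a2 = 62.615000
no profile shift: α' = α, a' = a
action lengths: √(r_a1²−r_b1²) = 20.486254, √(r_a2²−r_b2²) = 32.067568
base pitch p_b = π·m·cos α = 10.239725
CR = (20.486254 + 32.067568 − 91.239000·sin 24.36200°)/10.239725 = 1.456846
contact ratio ≈ 1.4568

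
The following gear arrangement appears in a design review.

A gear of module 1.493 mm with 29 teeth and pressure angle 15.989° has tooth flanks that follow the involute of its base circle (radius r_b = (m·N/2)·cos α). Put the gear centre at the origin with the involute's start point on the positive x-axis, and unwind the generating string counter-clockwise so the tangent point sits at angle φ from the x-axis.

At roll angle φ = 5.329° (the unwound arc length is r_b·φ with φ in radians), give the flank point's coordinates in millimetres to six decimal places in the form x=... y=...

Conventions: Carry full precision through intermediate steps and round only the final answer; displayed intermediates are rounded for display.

x=20.900838 y=0.005577

topology: single-mesh involute geometry — m = 1.493, N = 29
pitch radius r_p = m·N/2 = 1.493·29/2 = 21.648500
base radius r_b = r_p·cos α = 21.648500·cos 15.989° = 20.811019
roll angle φ = 5.329° = 0.09300860 rad
x = r_b·(cos φ + φ·sin φ) = 20.900838
y = r_b·(sin φ − φ·cos φ) = 0.005577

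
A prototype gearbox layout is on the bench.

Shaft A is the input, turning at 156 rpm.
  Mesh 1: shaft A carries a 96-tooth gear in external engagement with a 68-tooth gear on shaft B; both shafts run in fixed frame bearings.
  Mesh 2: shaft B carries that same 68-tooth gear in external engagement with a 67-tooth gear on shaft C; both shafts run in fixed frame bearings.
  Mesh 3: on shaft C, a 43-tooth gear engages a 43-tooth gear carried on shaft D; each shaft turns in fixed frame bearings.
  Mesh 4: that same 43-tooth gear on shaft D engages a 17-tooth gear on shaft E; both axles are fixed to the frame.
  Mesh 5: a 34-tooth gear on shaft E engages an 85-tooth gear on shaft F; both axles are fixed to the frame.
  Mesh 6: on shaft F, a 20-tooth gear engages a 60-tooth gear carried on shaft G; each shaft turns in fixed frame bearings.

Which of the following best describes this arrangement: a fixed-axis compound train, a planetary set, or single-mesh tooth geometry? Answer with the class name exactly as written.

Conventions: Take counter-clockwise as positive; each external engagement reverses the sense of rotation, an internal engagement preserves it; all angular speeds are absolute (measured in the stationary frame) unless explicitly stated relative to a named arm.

recognized (7 fixed axles, 6 meshes): fixed-axis compound train
classification: fixed-axis compound train

fixed-axis compound train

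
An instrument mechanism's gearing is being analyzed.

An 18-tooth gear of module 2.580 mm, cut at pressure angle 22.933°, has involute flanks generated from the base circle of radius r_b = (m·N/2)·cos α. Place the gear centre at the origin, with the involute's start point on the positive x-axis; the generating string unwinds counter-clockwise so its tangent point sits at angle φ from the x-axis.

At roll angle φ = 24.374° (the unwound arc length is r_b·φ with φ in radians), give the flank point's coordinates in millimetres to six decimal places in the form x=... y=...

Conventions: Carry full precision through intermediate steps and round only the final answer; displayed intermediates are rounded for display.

recognized (one wheel, involute flank): single-mesh tooth geometry, m = 2.580, N = 18
pitch radius r_p = m·N/2 = 2.580·18/2 = 23.220000
base radius r_b = r_p·cos α = 23.220000·cos 22.933° = 21.384718
roll angle φ = 24.374° = 0.42540655 rad
x = r_b·(cos φ + φ·sin φ) = 23.233053
y = r_b·(sin φ − φ·cos φ) = 0.538908

x=23.233053 y=0.538908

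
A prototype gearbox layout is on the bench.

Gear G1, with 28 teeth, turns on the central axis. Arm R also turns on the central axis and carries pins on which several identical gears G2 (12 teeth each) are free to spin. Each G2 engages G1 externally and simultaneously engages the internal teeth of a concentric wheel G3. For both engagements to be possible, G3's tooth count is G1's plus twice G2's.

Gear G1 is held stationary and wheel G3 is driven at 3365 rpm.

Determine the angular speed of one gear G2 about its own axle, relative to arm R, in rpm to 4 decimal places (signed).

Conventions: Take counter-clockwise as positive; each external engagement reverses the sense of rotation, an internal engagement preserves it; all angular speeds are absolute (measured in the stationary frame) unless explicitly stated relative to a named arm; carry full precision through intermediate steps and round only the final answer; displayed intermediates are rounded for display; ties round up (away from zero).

+5103.5833 rpm

class = planetary set [G3 = 28+2·12 = 52; Willis about the carrier]
normalise by the input: solve with ω_ring = 1, then scale by 3365 rpm
ring teeth: 28 + 2·12 = 52
28(ω_sun−ω_arm) = −52(ω_ring−ω_arm),  ω_sun = 0, ω_ring = 1
28(0−ω_arm) = −52(1−ω_arm)  ⇒  80·ω_arm = 52  ⇒  ω_arm = 13/20
sun–planet mesh: 28·(0−13/20) = −12·(ω_p−ω_arm)  ⇒  ω_p−ω_arm = 91/60
scale: ω_p−ω_arm = 91/60 × 3365 rpm = +5103.5833 rpm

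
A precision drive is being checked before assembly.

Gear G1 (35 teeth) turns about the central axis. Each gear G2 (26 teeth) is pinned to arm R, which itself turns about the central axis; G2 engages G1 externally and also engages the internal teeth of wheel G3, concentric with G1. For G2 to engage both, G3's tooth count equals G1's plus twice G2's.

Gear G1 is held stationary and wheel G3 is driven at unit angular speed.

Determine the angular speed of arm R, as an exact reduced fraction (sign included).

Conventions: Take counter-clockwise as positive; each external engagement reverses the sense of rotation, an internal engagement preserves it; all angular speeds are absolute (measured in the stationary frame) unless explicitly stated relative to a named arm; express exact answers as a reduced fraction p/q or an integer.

class = planetary set [G3 = 35+2·26 = 87; Willis about the carrier]
ring teeth: 35 + 2·26 = 87
35(ω_sun−ω_arm) = −87(ω_ring−ω_arm),  ω_sun = 0, ω_ring = 1
35(0−ω_arm) = −87(1−ω_arm)  ⇒  122·ω_arm = 87  ⇒  ω_arm = 87/122
exact speed ratio = 87/122

87/122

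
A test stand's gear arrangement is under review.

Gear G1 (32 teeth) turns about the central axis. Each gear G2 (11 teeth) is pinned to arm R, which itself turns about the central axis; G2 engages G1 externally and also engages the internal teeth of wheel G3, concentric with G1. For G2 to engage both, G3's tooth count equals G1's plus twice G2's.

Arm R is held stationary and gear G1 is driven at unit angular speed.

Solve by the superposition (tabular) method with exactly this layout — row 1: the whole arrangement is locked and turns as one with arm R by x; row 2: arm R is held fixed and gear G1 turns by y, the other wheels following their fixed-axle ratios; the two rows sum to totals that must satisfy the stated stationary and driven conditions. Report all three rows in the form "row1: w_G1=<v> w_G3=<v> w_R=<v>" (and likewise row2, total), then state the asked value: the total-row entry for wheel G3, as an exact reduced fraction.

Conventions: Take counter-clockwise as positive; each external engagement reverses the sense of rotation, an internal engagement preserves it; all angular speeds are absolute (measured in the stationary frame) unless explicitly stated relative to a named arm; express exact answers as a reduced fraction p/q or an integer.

topology: planetary set — G1 32T / G2 11T / G3 54T, arm = carrier (Willis)
row 1 — lock + rotate with arm: ω_sun = ω_ring = ω_arm = x
row 2: sun turns y, ring = −(32/54)·y, arm 0
boundary: total ω_arm = x = 0 and total ω_sun = x + y = 1  ⇒  y = 1, x = 0
row 2 ring = −(32/54)·1 = -16/27
totals (row 1 + row 2): sun 0 + 1 = 1, ring 0 + (-16/27) = -16/27, arm 0 + 0 = 0
asked cell (total, ring) = -16/27

row1: w_G1=0 w_G3=0 w_R=0
row2: w_G1=1 w_G3=-16/27 w_R=0
total: w_G1=1 w_G3=-16/27 w_R=0
asked value: -16/27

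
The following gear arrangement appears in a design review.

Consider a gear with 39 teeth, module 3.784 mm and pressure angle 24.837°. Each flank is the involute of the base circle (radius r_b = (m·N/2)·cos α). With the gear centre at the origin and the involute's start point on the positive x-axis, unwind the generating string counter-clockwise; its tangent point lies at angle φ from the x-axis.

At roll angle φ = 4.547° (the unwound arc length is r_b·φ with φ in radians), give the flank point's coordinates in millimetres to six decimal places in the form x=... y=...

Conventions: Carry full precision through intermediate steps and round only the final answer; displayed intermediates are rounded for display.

class = single-mesh tooth geometry [base-circle involute, m = 3.784, 39T]
pitch radius r_p = m·N/2 = 3.784·39/2 = 73.788000
base radius r_b = r_p·cos α = 73.788000·cos 24.837° = 66.963084
roll angle φ = 4.547° = 0.07936012 rad
x = r_b·(cos φ + φ·sin φ) = 67.173619
y = r_b·(sin φ − φ·cos φ) = 0.011149

x=67.173619 y=0.011149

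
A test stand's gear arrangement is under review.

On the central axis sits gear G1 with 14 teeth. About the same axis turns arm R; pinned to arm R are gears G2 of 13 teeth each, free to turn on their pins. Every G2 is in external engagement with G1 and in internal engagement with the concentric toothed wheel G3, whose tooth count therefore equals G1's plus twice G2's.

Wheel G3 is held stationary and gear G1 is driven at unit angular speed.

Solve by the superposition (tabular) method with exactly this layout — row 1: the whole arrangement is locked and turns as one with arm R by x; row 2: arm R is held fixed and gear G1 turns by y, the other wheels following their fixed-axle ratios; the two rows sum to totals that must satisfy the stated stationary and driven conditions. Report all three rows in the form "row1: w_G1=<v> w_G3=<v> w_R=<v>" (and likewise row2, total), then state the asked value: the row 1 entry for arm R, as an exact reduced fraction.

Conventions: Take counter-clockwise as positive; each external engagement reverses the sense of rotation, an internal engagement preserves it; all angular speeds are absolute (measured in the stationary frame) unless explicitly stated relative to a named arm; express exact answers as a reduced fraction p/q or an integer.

class = planetary set [G3 = 14+2·13 = 40; Willis about the carrier]
row 1 — lock + rotate with arm: ω_sun = ω_ring = ω_arm = x
superposition row 2 [arm held]: sun y, ring −(14/40)·y, arm 0
boundary: total ω_ring = x − (14/40)·y = 0 and total ω_sun = x + y = 1  ⇒  y = 20/27, x = 7/27
row 2 ring = −(14/40)·20/27 = -7/27
totals (row 1 + row 2): sun 7/27 + 20/27 = 1, ring 7/27 + (-7/27) = 0, arm 7/27 + 0 = 7/27
asked cell (row1, arm) = 7/27

row1: w_G1=7/27 w_G3=7/27 w_R=7/27
row2: w_G1=20/27 w_G3=-7/27 w_R=0
total: w_G1=1 w_G3=0 w_R=7/27
asked value: 7/27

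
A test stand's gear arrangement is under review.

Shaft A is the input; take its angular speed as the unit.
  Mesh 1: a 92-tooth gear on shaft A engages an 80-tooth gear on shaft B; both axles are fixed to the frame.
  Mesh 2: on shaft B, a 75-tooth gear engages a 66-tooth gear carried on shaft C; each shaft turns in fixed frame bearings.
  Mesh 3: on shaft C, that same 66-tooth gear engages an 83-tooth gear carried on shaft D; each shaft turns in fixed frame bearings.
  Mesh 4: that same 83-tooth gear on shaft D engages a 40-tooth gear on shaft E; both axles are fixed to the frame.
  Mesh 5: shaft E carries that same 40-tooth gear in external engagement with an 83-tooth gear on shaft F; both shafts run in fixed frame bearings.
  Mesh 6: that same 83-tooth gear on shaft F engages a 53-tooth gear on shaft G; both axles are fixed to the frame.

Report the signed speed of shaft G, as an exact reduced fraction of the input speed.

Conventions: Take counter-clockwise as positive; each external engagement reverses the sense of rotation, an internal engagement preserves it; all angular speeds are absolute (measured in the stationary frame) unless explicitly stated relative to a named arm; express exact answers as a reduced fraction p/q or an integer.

6-mesh fixed-axis compound train (all bearings frame-fixed)
mesh 1 [92T→80T]: |ω|/ω_in = 1×92/80 = 23/20, sense flips to −
mesh 2 [75T→66T]: |ω|/ω_in = (23/20)×75/66 = 115/88, sense flips to +
mesh 3 [66T→83T]: |ω|/ω_in = (115/88)×66/83 = 345/332, sense flips to −
mesh 4 [83T→40T]: |ω|/ω_in = (345/332)×83/40 = 69/32, sense flips to +
mesh 5 [40T→83T]: |ω|/ω_in = (69/32)×40/83 = 345/332, sense flips to −
mesh 6 [83T→53T]: |ω|/ω_in = (345/332)×83/53 = 345/212, sense flips to +
signed output speed (× input speed) = 345/212

345/212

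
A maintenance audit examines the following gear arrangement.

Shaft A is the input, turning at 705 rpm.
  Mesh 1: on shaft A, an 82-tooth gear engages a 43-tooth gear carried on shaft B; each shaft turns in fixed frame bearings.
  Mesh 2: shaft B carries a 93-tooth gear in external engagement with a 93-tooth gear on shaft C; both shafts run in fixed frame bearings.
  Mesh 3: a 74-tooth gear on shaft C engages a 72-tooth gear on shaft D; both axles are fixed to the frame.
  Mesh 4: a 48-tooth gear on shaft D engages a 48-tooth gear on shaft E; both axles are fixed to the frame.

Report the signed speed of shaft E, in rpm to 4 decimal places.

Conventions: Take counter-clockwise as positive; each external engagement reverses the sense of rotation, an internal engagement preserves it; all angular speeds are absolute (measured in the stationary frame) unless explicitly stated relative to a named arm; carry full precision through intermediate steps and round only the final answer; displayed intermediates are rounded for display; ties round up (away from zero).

topology: fixed-axis compound train — 4 meshes, A→E
mesh 1 [82T→43T]: ω = 705.0000×82/43 = 1344.4186 rpm, sense flips to −
mesh 2 [93T→93T]: ω = 1344.4186×93/93 = 1344.4186 rpm, sense flips to +
mesh 3 [74T→72T]: ω = 1344.4186×74/72 = 1381.7636 rpm, sense flips to −
mesh 4 [48T→48T]: ω = 1381.7636×48/48 = 1381.7636 rpm, sense flips to +
signed output speed = +1381.7636 rpm

+1381.7636 rpm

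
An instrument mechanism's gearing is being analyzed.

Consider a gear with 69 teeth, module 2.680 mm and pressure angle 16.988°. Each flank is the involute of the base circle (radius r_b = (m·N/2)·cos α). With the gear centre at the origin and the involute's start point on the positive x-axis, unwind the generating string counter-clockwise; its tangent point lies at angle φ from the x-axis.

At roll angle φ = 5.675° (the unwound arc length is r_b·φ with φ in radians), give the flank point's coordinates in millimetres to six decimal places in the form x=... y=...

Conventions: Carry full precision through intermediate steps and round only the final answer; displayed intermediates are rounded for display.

class = single-mesh tooth geometry [base-circle involute, m = 2.680, 69T]
pitch radius r_p = m·N/2 = 2.680·69/2 = 92.460000
base radius r_b = r_p·cos α = 92.460000·cos 16.988° = 88.425598
roll angle φ = 5.675° = 0.09904744 rad
x = r_b·(cos φ + φ·sin φ) = 88.858279
y = r_b·(sin φ − φ·cos φ) = 0.028613

x=88.858279 y=0.028613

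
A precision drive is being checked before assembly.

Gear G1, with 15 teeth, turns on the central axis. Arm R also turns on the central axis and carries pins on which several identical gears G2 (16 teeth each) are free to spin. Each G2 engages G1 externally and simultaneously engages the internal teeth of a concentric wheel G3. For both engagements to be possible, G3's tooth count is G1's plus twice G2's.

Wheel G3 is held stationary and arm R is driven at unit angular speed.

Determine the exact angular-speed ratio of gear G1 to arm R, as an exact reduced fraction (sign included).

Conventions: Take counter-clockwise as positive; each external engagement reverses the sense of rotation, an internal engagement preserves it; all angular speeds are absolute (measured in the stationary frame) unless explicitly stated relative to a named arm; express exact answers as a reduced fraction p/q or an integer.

recognized (axles ride arm R): planetary set, 15/16/47 teeth
ring teeth: 15 + 2·16 = 47
15(ω_sun−ω_arm) = −47(ω_ring−ω_arm),  ω_ring = 0, ω_arm = 1
ω_sun = 1 − (47/15)(0−1) = 62/15
ω_out/ω_in = 62/15

62/15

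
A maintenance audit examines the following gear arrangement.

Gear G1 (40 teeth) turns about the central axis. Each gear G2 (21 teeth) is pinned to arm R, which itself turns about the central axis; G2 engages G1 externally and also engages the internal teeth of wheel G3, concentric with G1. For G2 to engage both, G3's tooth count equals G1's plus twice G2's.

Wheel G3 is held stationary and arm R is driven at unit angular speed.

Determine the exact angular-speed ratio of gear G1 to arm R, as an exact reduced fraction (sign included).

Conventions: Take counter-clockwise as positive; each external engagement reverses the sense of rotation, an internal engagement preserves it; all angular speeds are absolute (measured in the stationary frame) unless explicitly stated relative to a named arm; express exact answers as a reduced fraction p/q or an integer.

61/20

class = planetary set [G3 = 40+2·21 = 82; Willis about the carrier]
ring teeth: 40 + 2·21 = 82
40(ω_sun−ω_arm) = −82(ω_ring−ω_arm),  ω_ring = 0, ω_arm = 1
ω_sun = 1 − (82/40)(0−1) = 61/20
ω_out/ω_in = 61/20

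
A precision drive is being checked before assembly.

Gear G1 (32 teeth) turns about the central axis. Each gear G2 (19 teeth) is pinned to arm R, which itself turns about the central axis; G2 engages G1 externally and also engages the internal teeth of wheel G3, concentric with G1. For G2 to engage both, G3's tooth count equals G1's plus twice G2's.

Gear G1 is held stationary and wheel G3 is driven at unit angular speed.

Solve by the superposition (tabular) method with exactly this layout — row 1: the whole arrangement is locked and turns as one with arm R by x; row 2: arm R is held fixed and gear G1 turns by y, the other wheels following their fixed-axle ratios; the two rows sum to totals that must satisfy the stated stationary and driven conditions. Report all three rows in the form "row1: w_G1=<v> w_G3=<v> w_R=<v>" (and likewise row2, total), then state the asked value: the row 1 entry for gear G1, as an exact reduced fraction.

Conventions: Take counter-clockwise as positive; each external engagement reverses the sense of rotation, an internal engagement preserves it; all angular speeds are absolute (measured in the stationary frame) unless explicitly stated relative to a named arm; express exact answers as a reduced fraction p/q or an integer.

class = planetary set [G3 = 32+2·19 = 70; Willis about the carrier]
row 1 — lock + rotate with arm: ω_sun = ω_ring = ω_arm = x
row 2 — arm fixed, fixed-axis ratios: sun y, ring −(32/70)·y, arm 0
boundary: total ω_sun = x + y = 0 and total ω_ring = x − (32/70)·y = 1  ⇒  y = -35/51, x = 35/51
row 2 ring = −(32/70)·(-35/51) = 16/51
totals (row 1 + row 2): sun 35/51 + (-35/51) = 0, ring 35/51 + 16/51 = 1, arm 35/51 + 0 = 35/51
asked cell (row1, sun) = 35/51

row1: w_G1=35/51 w_G3=35/51 w_R=35/51
row2: w_G1=-35/51 w_G3=16/51 w_R=0
total: w_G1=0 w_G3=1 w_R=35/51
asked value: 35/51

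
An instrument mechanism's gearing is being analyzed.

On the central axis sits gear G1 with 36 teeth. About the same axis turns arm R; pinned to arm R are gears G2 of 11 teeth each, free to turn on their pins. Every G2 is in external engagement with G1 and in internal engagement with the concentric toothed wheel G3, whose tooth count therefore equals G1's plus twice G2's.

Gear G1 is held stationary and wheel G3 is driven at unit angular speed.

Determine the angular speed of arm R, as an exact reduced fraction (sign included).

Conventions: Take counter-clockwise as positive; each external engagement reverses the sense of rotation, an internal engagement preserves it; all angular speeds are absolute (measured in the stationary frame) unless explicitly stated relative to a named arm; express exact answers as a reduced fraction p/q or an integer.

29/47

planetary set (36T centre, 11T on arm, 58T internal) — Willis relation
ring teeth: 36 + 2·11 = 58
36(ω_sun−ω_arm) = −58(ω_ring−ω_arm),  ω_sun = 0, ω_ring = 1
36(0−ω_arm) = −58(1−ω_arm)  ⇒  94·ω_arm = 58  ⇒  ω_arm = 29/47
exact speed ratio = 29/47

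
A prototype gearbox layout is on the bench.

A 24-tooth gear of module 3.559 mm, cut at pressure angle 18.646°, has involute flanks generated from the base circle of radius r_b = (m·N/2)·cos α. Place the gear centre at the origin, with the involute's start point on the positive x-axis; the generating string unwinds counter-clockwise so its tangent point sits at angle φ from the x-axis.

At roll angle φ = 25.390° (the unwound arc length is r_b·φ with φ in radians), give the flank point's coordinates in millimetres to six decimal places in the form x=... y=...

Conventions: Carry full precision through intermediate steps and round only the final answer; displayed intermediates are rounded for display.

x=44.246637 y=1.150908

class = single-mesh tooth geometry [base-circle involute, m = 3.559, 24T]
pitch radius r_p = m·N/2 = 3.559·24/2 = 42.708000
base radius r_b = r_p·cos α = 42.708000·cos 18.646° = 40.466344
roll angle φ = 25.390° = 0.44313910 rad
x = r_b·(cos φ + φ·sin φ) = 44.246637
y = r_b·(sin φ − φ·cos φ) = 1.150908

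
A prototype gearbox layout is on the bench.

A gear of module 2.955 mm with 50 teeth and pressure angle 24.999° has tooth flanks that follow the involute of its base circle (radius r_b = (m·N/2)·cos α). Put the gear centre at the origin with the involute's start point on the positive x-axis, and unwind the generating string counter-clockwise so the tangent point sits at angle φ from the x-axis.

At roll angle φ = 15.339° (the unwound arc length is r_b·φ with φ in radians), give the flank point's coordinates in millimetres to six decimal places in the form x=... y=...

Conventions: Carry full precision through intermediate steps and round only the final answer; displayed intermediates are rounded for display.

single-mesh involute tooth geometry (50T wheel at module 2.955)
pitch radius r_p = m·N/2 = 2.955·50/2 = 73.875000
base radius r_b = r_p·cos α = 73.875000·cos 24.999° = 66.954033
roll angle φ = 15.339° = 0.26771605 rad
x = r_b·(cos φ + φ·sin φ) = 69.310573
y = r_b·(sin φ − φ·cos φ) = 0.425170

x=69.310573 y=0.425170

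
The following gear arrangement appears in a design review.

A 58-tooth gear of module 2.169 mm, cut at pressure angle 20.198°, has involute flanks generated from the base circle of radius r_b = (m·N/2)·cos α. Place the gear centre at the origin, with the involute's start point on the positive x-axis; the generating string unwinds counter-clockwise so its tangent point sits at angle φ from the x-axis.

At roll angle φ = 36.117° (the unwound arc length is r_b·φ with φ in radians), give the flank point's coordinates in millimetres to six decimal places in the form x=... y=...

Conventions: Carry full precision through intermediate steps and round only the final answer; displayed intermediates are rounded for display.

recognized (one wheel, involute flank): single-mesh tooth geometry, m = 2.169, N = 58
pitch radius r_p = m·N/2 = 2.169·58/2 = 62.901000
base radius r_b = r_p·cos α = 62.901000·cos 20.198° = 59.032908
roll angle φ = 36.117° = 0.63036057 rad
x = r_b·(cos φ + φ·sin φ) = 69.621775
y = r_b·(sin φ − φ·cos φ) = 4.735698

x=69.621775 y=4.735698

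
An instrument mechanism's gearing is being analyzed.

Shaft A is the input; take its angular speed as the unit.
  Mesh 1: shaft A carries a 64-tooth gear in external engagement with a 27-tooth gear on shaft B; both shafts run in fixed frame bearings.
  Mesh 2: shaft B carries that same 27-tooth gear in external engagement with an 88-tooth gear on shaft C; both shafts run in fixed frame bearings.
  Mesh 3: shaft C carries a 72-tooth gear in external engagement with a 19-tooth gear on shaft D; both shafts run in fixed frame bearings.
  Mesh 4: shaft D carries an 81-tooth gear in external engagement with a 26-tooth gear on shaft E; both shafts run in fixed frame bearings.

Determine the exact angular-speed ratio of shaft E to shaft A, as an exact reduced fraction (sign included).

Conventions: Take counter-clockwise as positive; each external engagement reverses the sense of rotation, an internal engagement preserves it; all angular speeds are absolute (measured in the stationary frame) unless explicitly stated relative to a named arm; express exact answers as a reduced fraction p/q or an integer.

23328/2717

class = fixed-axis compound train [4 meshes; 4 ratios multiply, 4 sense flips]
mesh 1 [64T→27T]: running ratio 64/27, sense −
mesh 2 [27T→88T]: running ratio 8/11, sense +
mesh 3 [72T→19T]: running ratio 576/209, sense −
mesh 4 [81T→26T]: running ratio 23328/2717, sense +
ω_out/ω_in = 23328/2717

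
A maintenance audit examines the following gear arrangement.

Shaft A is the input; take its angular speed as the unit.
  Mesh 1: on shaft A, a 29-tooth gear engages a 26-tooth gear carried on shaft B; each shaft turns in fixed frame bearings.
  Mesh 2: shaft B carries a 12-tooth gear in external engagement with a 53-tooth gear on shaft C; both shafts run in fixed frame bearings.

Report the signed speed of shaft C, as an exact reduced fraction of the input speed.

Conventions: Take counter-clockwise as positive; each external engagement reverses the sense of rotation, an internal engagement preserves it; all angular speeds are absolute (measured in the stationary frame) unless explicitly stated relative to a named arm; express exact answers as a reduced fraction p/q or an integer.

2-mesh fixed-axis compound train (all bearings frame-fixed)
mesh 1 [29T→26T]: |ω|/ω_in = 1×29/26 = 29/26, sense flips to −
mesh 2 [12T→53T]: |ω|/ω_in = (29/26)×12/53 = 174/689, sense flips to +
signed output speed (× input speed) = 174/689

174/689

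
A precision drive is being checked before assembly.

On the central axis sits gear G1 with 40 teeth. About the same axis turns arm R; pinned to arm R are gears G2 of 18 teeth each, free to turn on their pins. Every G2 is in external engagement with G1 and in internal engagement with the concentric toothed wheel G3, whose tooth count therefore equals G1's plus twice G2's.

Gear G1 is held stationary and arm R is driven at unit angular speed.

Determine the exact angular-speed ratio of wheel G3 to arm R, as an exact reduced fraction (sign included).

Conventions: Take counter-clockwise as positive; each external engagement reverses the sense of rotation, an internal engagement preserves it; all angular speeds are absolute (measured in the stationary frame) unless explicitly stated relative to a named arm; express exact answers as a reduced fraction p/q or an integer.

29/19

topology: planetary set — G1 40T / G2 18T / G3 76T, arm = carrier (Willis)
ring teeth: 40 + 2·18 = 76
40(ω_sun−ω_arm) = −76(ω_ring−ω_arm),  ω_sun = 0, ω_arm = 1
ω_ring = 1 − (40/76)(0−1) = 29/19
ω_out/ω_in = 29/19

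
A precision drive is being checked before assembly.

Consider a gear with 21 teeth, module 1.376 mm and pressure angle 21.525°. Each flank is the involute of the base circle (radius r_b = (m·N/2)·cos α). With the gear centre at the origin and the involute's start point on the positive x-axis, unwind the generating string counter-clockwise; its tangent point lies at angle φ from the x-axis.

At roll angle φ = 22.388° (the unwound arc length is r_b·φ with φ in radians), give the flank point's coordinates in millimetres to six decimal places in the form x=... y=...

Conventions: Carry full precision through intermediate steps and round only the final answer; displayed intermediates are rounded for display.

topology: single-mesh involute geometry — m = 1.376, N = 21
pitch radius r_p = m·N/2 = 1.376·21/2 = 14.448000
base radius r_b = r_p·cos α = 14.448000·cos 21.525° = 13.440361
roll angle φ = 22.388° = 0.39074431 rad
x = r_b·(cos φ + φ·sin φ) = 14.427572
y = r_b·(sin φ − φ·cos φ) = 0.263222

x=14.427572 y=0.263222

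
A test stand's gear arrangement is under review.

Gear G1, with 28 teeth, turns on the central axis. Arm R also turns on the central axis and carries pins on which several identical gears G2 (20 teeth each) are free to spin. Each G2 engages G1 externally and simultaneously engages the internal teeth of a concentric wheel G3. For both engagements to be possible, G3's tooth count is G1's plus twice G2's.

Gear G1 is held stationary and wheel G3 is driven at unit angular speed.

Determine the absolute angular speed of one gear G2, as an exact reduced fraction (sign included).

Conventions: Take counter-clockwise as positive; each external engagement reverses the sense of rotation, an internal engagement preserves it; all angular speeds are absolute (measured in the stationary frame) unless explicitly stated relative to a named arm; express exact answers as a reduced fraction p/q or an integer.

17/10

recognized (axles ride arm R): planetary set, 28/20/68 teeth
ring teeth: 28 + 2·20 = 68
28(ω_sun−ω_arm) = −68(ω_ring−ω_arm),  ω_sun = 0, ω_ring = 1
28(0−ω_arm) = −68(1−ω_arm)  ⇒  96·ω_arm = 68  ⇒  ω_arm = 17/24
sun–planet mesh: 28·(0−17/24) = −20·(ω_p−ω_arm)  ⇒  ω_p−ω_arm = 119/120
ω_p = 17/24 + 119/120 = 17/10
exact speed ratio = 17/10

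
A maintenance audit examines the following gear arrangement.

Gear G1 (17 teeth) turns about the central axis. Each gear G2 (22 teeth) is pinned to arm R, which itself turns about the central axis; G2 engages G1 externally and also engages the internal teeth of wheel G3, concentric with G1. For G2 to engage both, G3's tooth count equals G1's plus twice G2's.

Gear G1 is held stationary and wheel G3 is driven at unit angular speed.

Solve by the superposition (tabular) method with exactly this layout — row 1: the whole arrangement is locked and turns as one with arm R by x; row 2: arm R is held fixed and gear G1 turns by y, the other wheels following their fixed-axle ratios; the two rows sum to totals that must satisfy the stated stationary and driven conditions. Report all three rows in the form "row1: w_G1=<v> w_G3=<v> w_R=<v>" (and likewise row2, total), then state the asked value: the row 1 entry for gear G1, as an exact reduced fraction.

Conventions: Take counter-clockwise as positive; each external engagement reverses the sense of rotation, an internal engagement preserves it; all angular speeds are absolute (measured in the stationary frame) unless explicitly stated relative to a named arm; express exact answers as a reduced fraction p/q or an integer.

row1: w_G1=61/78 w_G3=61/78 w_R=61/78
row2: w_G1=-61/78 w_G3=17/78 w_R=0
total: w_G1=0 w_G3=1 w_R=61/78
asked value: 61/78

recognized (axles ride arm R): planetary set, 17/22/61 teeth
row 1 — lock + rotate with arm: ω_sun = ω_ring = ω_arm = x
superposition row 2 [arm held]: sun y, ring −(17/61)·y, arm 0
boundary: total ω_sun = x + y = 0 and total ω_ring = x − (17/61)·y = 1  ⇒  y = -61/78, x = 61/78
row 2 ring = −(17/61)·(-61/78) = 17/78
totals (row 1 + row 2): sun 61/78 + (-61/78) = 0, ring 61/78 + 17/78 = 1, arm 61/78 + 0 = 61/78
asked cell (row1, sun) = 61/78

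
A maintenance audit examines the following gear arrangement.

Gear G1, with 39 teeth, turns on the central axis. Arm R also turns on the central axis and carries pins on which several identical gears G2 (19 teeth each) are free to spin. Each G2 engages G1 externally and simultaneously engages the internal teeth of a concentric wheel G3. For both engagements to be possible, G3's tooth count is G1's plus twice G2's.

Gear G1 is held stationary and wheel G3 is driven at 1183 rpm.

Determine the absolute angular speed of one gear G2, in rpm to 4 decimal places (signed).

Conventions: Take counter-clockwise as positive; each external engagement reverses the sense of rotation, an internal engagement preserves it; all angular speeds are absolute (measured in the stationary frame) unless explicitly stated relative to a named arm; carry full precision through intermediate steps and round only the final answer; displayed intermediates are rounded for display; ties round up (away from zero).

topology: planetary set — G1 39T / G2 19T / G3 77T, arm = carrier (Willis)
normalise by the input: solve with ω_ring = 1, then scale by 1183 rpm
ring teeth: 39 + 2·19 = 77
39(ω_sun−ω_arm) = −77(ω_ring−ω_arm),  ω_sun = 0, ω_ring = 1
39(0−ω_arm) = −77(1−ω_arm)  ⇒  116·ω_arm = 77  ⇒  ω_arm = 77/116
sun–planet mesh: 39·(0−77/116) = −19·(ω_p−ω_arm)  ⇒  ω_p−ω_arm = 3003/2204
ω_p = 77/116 + 3003/2204 = 77/38
scale: ω_p = 77/38 × 1183 rpm = +2397.1316 rpm

+2397.1316 rpm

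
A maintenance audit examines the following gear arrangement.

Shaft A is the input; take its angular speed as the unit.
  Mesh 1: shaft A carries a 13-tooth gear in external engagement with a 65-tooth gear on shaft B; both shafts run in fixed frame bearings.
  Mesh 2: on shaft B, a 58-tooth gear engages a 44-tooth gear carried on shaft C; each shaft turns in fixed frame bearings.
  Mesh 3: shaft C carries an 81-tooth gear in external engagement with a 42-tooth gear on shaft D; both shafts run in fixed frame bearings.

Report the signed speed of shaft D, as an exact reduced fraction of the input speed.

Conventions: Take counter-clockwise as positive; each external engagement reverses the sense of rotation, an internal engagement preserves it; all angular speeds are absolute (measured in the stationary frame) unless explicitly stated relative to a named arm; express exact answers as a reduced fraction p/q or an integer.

3-mesh fixed-axis compound train (all bearings frame-fixed)
mesh 1 [13T→65T]: |ω|/ω_in = 1×13/65 = 1/5, sense flips to −
mesh 2 [58T→44T]: |ω|/ω_in = (1/5)×58/44 = 29/110, sense flips to +
mesh 3 [81T→42T]: |ω|/ω_in = (29/110)×81/42 = 783/1540, sense flips to −
signed output speed (× input speed) = -783/1540

-783/1540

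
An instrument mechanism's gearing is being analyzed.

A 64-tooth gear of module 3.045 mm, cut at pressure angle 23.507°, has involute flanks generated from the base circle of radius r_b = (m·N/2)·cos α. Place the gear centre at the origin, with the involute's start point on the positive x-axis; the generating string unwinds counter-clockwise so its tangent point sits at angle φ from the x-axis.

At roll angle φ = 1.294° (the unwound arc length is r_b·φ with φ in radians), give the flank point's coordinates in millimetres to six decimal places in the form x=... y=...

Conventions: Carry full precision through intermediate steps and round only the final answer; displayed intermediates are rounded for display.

x=89.376371 y=0.000343

topology: single-mesh involute geometry — m = 3.045, N = 64
pitch radius r_p = m·N/2 = 3.045·64/2 = 97.440000
base radius r_b = r_p·cos α = 97.440000·cos 23.507° = 89.353586
roll angle φ = 1.294° = 0.02258456 rad
x = r_b·(cos φ + φ·sin φ) = 89.376371
y = r_b·(sin φ − φ·cos φ) = 0.000343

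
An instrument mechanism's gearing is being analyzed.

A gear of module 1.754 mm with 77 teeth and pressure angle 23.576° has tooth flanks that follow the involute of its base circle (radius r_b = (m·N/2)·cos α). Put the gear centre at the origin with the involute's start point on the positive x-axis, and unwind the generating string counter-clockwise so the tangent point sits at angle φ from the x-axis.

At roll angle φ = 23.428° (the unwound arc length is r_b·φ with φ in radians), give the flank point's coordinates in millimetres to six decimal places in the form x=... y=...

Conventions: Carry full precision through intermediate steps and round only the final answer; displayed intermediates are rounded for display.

x=66.852178 y=1.386995

class = single-mesh tooth geometry [base-circle involute, m = 1.754, 77T]
pitch radius r_p = m·N/2 = 1.754·77/2 = 67.529000
base radius r_b = r_p·cos α = 67.529000·cos 23.576° = 61.892378
roll angle φ = 23.428° = 0.40889574 rad
x = r_b·(cos φ + φ·sin φ) = 66.852178
y = r_b·(sin φ − φ·cos φ) = 1.386995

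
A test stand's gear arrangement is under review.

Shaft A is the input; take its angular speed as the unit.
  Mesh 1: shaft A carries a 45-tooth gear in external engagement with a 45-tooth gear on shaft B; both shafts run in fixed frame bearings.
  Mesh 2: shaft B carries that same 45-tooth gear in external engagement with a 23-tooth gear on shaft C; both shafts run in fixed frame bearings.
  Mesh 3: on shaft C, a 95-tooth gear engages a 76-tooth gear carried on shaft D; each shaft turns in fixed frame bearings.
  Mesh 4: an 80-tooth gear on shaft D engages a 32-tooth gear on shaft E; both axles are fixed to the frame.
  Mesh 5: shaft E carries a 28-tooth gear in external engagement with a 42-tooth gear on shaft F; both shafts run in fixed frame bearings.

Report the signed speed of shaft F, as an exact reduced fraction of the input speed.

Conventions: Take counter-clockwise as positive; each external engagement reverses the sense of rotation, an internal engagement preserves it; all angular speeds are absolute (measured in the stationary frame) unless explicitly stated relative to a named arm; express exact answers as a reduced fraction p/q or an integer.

5-mesh fixed-axis compound train (all bearings frame-fixed)
mesh 1 [45T→45T]: |ω|/ω_in = 1×45/45 = 1, sense flips to −
mesh 2 [45T→23T]: |ω|/ω_in = 1×45/23 = 45/23, sense flips to +
mesh 3 [95T→76T]: |ω|/ω_in = (45/23)×95/76 = 225/92, sense flips to −
mesh 4 [80T→32T]: |ω|/ω_in = (225/92)×80/32 = 1125/184, sense flips to +
mesh 5 [28T→42T]: |ω|/ω_in = (1125/184)×28/42 = 375/92, sense flips to −
signed output speed (× input speed) = -375/92

-375/92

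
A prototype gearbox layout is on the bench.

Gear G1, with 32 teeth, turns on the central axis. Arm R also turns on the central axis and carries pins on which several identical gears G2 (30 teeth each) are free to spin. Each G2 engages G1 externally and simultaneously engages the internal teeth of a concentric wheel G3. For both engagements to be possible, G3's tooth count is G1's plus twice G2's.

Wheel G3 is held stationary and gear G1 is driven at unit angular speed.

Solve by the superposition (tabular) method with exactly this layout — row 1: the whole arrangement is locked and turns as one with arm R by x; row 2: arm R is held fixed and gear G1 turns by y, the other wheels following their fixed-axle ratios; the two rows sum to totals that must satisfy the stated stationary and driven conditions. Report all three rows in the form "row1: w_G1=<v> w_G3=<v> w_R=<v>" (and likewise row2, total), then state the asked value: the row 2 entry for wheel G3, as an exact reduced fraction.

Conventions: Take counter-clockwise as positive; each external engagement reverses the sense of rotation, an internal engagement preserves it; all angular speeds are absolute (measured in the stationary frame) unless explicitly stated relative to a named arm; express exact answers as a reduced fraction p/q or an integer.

planetary set (32T centre, 30T on arm, 92T internal) — Willis relation
row 1: whole set turns with the arm by x
row 2 (arm held, sun turns y): ω_ring = −(32/92)·y, ω_arm = 0
boundary: total ω_ring = x − (32/92)·y = 0 and total ω_sun = x + y = 1  ⇒  y = 23/31, x = 8/31
row 2 ring = −(32/92)·23/31 = -8/31
totals (row 1 + row 2): sun 8/31 + 23/31 = 1, ring 8/31 + (-8/31) = 0, arm 8/31 + 0 = 8/31
asked cell (row2, ring) = -8/31

row1: w_G1=8/31 w_G3=8/31 w_R=8/31
row2: w_G1=23/31 w_G3=-8/31 w_R=0
total: w_G1=1 w_G3=0 w_R=8/31
asked value: -8/31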